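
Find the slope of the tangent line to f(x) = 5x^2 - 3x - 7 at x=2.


The slope of the tangent line equals f'(x) at the point.
f(x) = 5x^2 - 3x - 7
f'(x) = 10x - 3
At x = 2:
f'(2) = 10 * 2 - 3
= 20 - 3
= 17

17


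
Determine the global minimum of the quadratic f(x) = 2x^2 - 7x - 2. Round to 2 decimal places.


For a quadratic f(x) = ax^2 + bx + c with a > 0, the minimum is at the vertex.
Vertex x-coordinate: x = -b/(2a)
x = -(-7) / (2 * 2)
x = 7/4
Substitute back to find the minimum value:
f(7/4) = 2 * (7/4)^2 - 7 * (7/4) - 2
= 49/8 - 49/4 - 2
= -65/8 ≈ -8.13

-8.13


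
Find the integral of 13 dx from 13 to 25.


The integral of a constant k over [a, b] equals k * (b - a).
integral from 13 to 25 of 13 dx
= 13 * (25 - 13)
= 13 * 12
= 156

156


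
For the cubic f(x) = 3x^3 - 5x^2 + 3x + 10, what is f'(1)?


Differentiate f(x) = 3x^3 - 5x^2 + 3x + 10 term by term:
f'(x) = 9x^2 - 10x + 3
Substitute x = 1:
f'(1) = 9 * 1^2 - 10 * 1 + 3
= 9 - 10 + 3
= 2

2


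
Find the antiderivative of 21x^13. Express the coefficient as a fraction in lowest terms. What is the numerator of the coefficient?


Apply the power rule for integration:
integral of ax^n dx = a/(n+1) * x^(n+1) + C
integral of 21x^13 dx
= 21/14 * x^14 + C
= 3/2 * x^14 + C
The coefficient in lowest terms is 3/2, and its numerator is 3

3


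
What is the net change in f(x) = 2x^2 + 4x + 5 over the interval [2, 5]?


Net change = f(b) - f(a)
f(x) = 2x^2 + 4x + 5
Compute f(5):
f(5) = 2 * 5^2 + 4 * 5 + 5
= 50 + 20 + 5
= 75
Compute f(2):
f(2) = 2 * 2^2 + 4 * 2 + 5
= 8 + 8 + 5
= 21
Net change = 75 - 21 = 54

54


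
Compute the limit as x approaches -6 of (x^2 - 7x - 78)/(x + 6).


Direct substitution gives 0/0, so we factor the numerator.
Factor: (x^2 - 7x - 78) = (x + 6)(x - 13)
Cancel the common factor (x + 6):
(x^2 - 7x - 78)/(x + 6) = (x - 13)
Now substitute x = -6:
= (-6) - (13) = -19

-19


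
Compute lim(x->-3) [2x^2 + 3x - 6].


Since polynomials are continuous, we use direct substitution.
lim(x->-3) of 2x^2 + 3x - 6
= 2 * (-3)^2 + 3 * (-3) - 6
= 18 - 9 - 6
= 3

3


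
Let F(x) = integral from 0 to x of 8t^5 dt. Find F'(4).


By the Fundamental Theorem of Calculus (Part 1):
If F(x) = integral from 0 to x of f(t) dt, then F'(x) = f(x)
Here f(t) = 8t^5
So F'(x) = 8x^5
Evaluate at x = 4:
F'(4) = 8 * 4^5
= 8 * 1024
= 8192

8192


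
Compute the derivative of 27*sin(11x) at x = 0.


Apply the chain rule to differentiate 27*sin(11x):
d/dx [27*sin(11x)]
= 27 * cos(11x) * d/dx(11x)
= 27 * 11 * cos(11x)
= 297 * cos(11x)
Evaluate at x = 0:
= 297 * cos(0)
= 297 * 1
= 297

297


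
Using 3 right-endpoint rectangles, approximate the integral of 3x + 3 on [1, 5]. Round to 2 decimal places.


Right Riemann sum uses right endpoints of each subinterval.
Interval: [1, 5], n = 3
dx = (5 - 1) / 3 = 4/3
Right endpoints: [7/3, 11/3, 5]
f values: [10, 14, 18]
Sum = dx * (sum of f values)
= 4/3 * 42
= 56 = 56.00

56.00


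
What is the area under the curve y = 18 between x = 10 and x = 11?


The area under a constant function y = 18 is a rectangle.
Width = 11 - 10 = 1
Height = 18
Area = width * height
= 1 * 18
= 18

18


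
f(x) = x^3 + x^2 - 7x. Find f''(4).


First derivative:
f'(x) = 3x^2 + 2x - 7
Second derivative:
f''(x) = 6x + 2
Substitute x = 4:
f''(4) = 6 * 4 + 2
= 24 + 2
= 26

26


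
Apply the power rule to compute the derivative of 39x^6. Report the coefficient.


We apply the power rule: d/dx [ax^n] = a*n * x^(n-1)
d/dx [39x^6]
= 39 * 6 * x^(6-1)
= 234x^5
The coefficient is 234

234


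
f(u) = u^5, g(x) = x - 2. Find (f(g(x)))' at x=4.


Using the chain rule: (f(g(x)))' = f'(g(x)) * g'(x)
First, find g(4):
g(4) = 1 * 4 - 2 = 2
Next, f'(u) = 5u^4
And g'(x) = 1
So f'(g(4)) * g'(4)
= 5 * 2^4 * 1
= 5 * 16 * 1
= 80

80


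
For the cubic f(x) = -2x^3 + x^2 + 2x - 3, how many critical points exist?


Find where f'(x) = 0:
f(x) = -2x^3 + x^2 + 2x - 3
f'(x) = -6x^2 + 2x + 2
This is a quadratic in x. Use the discriminant to count real roots.
Discriminant = (2)^2 - 4 * (-6) * 2
= 4 - (-48)
= 52
Since discriminant > 0, f'(x) = 0 has 2 real solutions.
Number of critical points: 2

2


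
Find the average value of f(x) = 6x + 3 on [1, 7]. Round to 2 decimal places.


Average value = 1/(b-a) * integral from a to b of f(x) dx
First compute the integral of 6x + 3:
F(x) = 3x^2 + 3x
F(7) = 3 * 49 + 3 * 7 = 168
F(1) = 3 * 1 + 3 * 1 = 6
Integral = 168 - 6 = 162
Average = 162 / (7 - 1) = 162 / 6
= 27 = 27.00

27.00


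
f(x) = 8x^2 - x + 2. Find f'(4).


Differentiate term by term using power and sum rules:
f(x) = 8x^2 - x + 2
f'(x) = 16x - 1
Substitute x = 4:
f'(4) = 16 * 4 - 1
= 64 - 1
= 63

63


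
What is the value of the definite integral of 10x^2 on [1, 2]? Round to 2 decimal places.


Find the antiderivative of 10x^2:
F(x) = 10/3 * x^3
Apply the Fundamental Theorem of Calculus:
F(2) - F(1)
= 10/3 * 2^3 - 10/3 * 1^3
= 10/3 * (8 - 1)
= 10/3 * 7
= 70/3 ≈ 23.33

23.33


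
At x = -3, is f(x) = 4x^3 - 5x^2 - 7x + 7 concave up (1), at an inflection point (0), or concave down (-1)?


Concavity is determined by the sign of f''(x).
f(x) = 4x^3 - 5x^2 - 7x + 7
f'(x) = 12x^2 - 10x - 7
f''(x) = 24x - 10
f''(-3) = 24 * (-3) - 10
= -72 - 10
= -82
Since f''(-3) < 0, the function is concave down (-1)

-1


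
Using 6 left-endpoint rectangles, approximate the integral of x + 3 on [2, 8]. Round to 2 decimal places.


Left Riemann sum uses left endpoints of each subinterval.
Interval: [2, 8], n = 6
dx = (8 - 2) / 6 = 1
Left endpoints: [2, 3, 4, 5, 6, 7]
f values: [5, 6, 7, 8, 9, 10]
Sum = dx * (sum of f values)
= 1 * 45
= 45 = 45.00

45.00


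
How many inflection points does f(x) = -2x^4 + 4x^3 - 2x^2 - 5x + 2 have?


Inflection points occur where f''(x) = 0 and concavity changes.
f(x) = -2x^4 + 4x^3 - 2x^2 - 5x + 2
f'(x) = -8x^3 + 12x^2 - 4x - 5
f''(x) = -24x^2 + 24x - 4
This is a quadratic in x. Use the discriminant to count real roots.
Discriminant = (24)^2 - 4 * (-24) * (-4)
= 576 - 384
= 192
Since discriminant > 0, f''(x) = 0 has 2 distinct real solutions.
A quadratic with two distinct real roots changes sign at each root, so concavity changes at both.
Number of inflection points: 2

2


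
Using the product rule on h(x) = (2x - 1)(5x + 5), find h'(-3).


Let u(x) = 2x - 1 and v(x) = 5x + 5
u'(x) = 2
v'(x) = 5
Product rule: h'(x) = u'(x)*v(x) + u(x)*v'(x)
= 2 * (5x + 5) + (2x - 1) * 5
At x = -3:
u(-3) = 2 * (-3) - 1 = -7
v(-3) = 5 * (-3) + 5 = -10
h'(-3) = 2 * (-10) + (-7) * 5
= -20 - 35
= -55

-55


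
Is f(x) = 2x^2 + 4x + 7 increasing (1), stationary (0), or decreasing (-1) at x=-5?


Compute f'(x) to determine behavior:
f'(x) = 4x + 4
f'(-5) = 4 * (-5) + 4
= -20 + 4
= -16
Since f'(-5) < 0, the function is decreasing (-1)

-1


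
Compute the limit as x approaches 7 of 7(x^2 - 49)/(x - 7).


Direct substitution gives 0/0, so we factor the numerator.
Factor: 7(x^2 - 49) = 7 * (x - 7)(x + 7)
Cancel the common factor (x - 7):
7(x^2 - 49)/(x - 7) = 7 * (x + 7)
Now substitute x = 7:
= 7 * (7 + 7) = 98

98


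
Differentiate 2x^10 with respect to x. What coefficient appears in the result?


We apply the power rule: d/dx [ax^n] = a*n * x^(n-1)
d/dx [2x^10]
= 2 * 10 * x^(10-1)
= 20x^9
The coefficient is 20

20


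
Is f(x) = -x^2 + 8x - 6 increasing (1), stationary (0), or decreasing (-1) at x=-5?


Compute f'(x) to determine behavior:
f'(x) = -2x + 8
f'(-5) = -2 * (-5) + 8
= 10 + 8
= 18
Since f'(-5) > 0, the function is increasing (1)

1


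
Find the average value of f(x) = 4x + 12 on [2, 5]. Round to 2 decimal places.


Average value = 1/(b-a) * integral from a to b of f(x) dx
First compute the integral of 4x + 12:
F(x) = 2x^2 + 12x
F(5) = 2 * 25 + 12 * 5 = 110
F(2) = 2 * 4 + 12 * 2 = 32
Integral = 110 - 32 = 78
Average = 78 / (5 - 2) = 78 / 3
= 26 = 26.00

26.00


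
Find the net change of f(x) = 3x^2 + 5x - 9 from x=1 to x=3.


Net change = f(b) - f(a)
f(x) = 3x^2 + 5x - 9
Compute f(3):
f(3) = 3 * 3^2 + 5 * 3 - 9
= 27 + 15 - 9
= 33
Compute f(1):
f(1) = 3 * 1^2 + 5 * 1 - 9
= 3 + 5 - 9
= -1
Net change = 33 - (-1) = 34

34


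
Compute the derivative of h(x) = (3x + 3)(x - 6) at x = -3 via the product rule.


Let u(x) = 3x + 3 and v(x) = x - 6
u'(x) = 3
v'(x) = 1
Product rule: h'(x) = u'(x)*v(x) + u(x)*v'(x)
= 3 * (x - 6) + (3x + 3) * 1
At x = -3:
u(-3) = 3 * (-3) + 3 = -6
v(-3) = 1 * (-3) - 6 = -9
h'(-3) = 3 * (-9) + (-6) * 1
= -27 - 6
= -33

-33


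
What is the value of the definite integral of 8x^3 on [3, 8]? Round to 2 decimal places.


Find the antiderivative of 8x^3:
F(x) = 8/4 * x^4
Apply the Fundamental Theorem of Calculus:
F(8) - F(3)
= 8/4 * 8^4 - 8/4 * 3^4
= 8/4 * (4096 - 81)
= 8/4 * 4015
= 8030 = 8030.00

8030.00


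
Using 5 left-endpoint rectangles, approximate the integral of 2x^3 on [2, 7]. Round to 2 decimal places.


Left Riemann sum uses left endpoints of each subinterval.
Interval: [2, 7], n = 5
dx = (7 - 2) / 5 = 1
Left endpoints: [2, 3, 4, 5, 6]
f values: [16, 54, 128, 250, 432]
Sum = dx * (sum of f values)
= 1 * 880
= 880 = 880.00

880.00


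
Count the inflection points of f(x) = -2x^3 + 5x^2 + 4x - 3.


Inflection points occur where f''(x) = 0 and concavity changes.
f(x) = -2x^3 + 5x^2 + 4x - 3
f'(x) = -6x^2 + 10x + 4
f''(x) = -12x + 10
Set f''(x) = 0:
-12x + 10 = 0
x = -10 / (-12) = 5/6
Since f''(x) is linear (degree 1), it changes sign at this point.
Therefore there is exactly 1 inflection point.

1


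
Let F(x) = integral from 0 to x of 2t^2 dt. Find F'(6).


By the Fundamental Theorem of Calculus (Part 1):
If F(x) = integral from 0 to x of f(t) dt, then F'(x) = f(x)
Here f(t) = 2t^2
So F'(x) = 2x^2
Evaluate at x = 6:
F'(6) = 2 * 6^2
= 2 * 36
= 72

72


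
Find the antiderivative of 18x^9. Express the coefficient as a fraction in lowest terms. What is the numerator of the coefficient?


Apply the power rule for integration:
integral of ax^n dx = a/(n+1) * x^(n+1) + C
integral of 18x^9 dx
= 18/10 * x^10 + C
= 9/5 * x^10 + C
The coefficient in lowest terms is 9/5, and its numerator is 9

9


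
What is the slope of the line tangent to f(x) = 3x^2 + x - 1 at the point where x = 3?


The slope of the tangent line equals f'(x) at the point.
f(x) = 3x^2 + x - 1
f'(x) = 6x + 1
At x = 3:
f'(3) = 6 * 3 + 1
= 18 + 1
= 19

19


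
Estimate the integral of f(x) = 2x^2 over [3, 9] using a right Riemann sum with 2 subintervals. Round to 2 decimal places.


Right Riemann sum uses right endpoints of each subinterval.
Interval: [3, 9], n = 2
dx = (9 - 3) / 2 = 3
Right endpoints: [6, 9]
f values: [72, 162]
Sum = dx * (sum of f values)
= 3 * 234
= 702 = 702.00

702.00


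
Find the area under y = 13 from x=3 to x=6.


The area under a constant function y = 13 is a rectangle.
Width = 6 - 3 = 3
Height = 13
Area = width * height
= 3 * 13
= 39

39


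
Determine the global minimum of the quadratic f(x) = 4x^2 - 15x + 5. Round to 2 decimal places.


For a quadratic f(x) = ax^2 + bx + c with a > 0, the minimum is at the vertex.
Vertex x-coordinate: x = -b/(2a)
x = -(-15) / (2 * 4)
x = 15/8
Substitute back to find the minimum value:
f(15/8) = 4 * (15/8)^2 - 15 * (15/8) + 5
= 225/16 - 225/8 + 5
= -145/16 ≈ -9.06

-9.06


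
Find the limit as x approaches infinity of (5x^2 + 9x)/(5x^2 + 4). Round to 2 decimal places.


For limits at infinity with equal-degree polynomials,
we compare leading coefficients.
Numerator leading term: 5x^2
Denominator leading term: 5x^2
Divide both by x^2:
lim = (5 + 9/x) / (5 + 4/x^2)
As x -> infinity, the 1/x and 1/x^2 terms vanish:
= 5/5 = 1 = 1.00

1.00


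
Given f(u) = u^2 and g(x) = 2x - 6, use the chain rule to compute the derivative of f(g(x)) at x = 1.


Using the chain rule: (f(g(x)))' = f'(g(x)) * g'(x)
First, find g(1):
g(1) = 2 * 1 - 6 = -4
Next, f'(u) = 2u
And g'(x) = 2
So f'(g(1)) * g'(1)
= 2 * (-4) * 2
= -16

-16


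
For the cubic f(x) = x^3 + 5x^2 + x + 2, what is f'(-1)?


Differentiate f(x) = x^3 + 5x^2 + x + 2 term by term:
f'(x) = 3x^2 + 10x + 1
Substitute x = -1:
f'(-1) = 3 * (-1)^2 + 10 * (-1) + 1
= 3 - 10 + 1
= -6

-6


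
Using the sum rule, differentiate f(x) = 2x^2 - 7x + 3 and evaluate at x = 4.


Differentiate term by term using power and sum rules:
f(x) = 2x^2 - 7x + 3
f'(x) = 4x - 7
Substitute x = 4:
f'(4) = 4 * 4 - 7
= 16 - 7
= 9

9


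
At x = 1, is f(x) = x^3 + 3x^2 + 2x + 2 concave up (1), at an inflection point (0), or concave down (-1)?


Concavity is determined by the sign of f''(x).
f(x) = x^3 + 3x^2 + 2x + 2
f'(x) = 3x^2 + 6x + 2
f''(x) = 6x + 6
f''(1) = 6 * 1 + 6
= 6 + 6
= 12
Since f''(1) > 0, the function is concave up (1)

1


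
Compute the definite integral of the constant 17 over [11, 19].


The integral of a constant k over [a, b] equals k * (b - a).
integral from 11 to 19 of 17 dx
= 17 * (19 - 11)
= 17 * 8
= 136

136


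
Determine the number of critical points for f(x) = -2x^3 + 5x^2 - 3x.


Find where f'(x) = 0:
f(x) = -2x^3 + 5x^2 - 3x
f'(x) = -6x^2 + 10x - 3
This is a quadratic in x. Use the discriminant to count real roots.
Discriminant = (10)^2 - 4 * (-6) * (-3)
= 100 - 72
= 28
Since discriminant > 0, f'(x) = 0 has 2 real solutions.
Number of critical points: 2

2


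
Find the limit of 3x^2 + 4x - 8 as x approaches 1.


Since polynomials are continuous, we use direct substitution.
lim(x->1) of 3x^2 + 4x - 8
= 3 * 1^2 + 4 * 1 - 8
= 3 + 4 - 8
= -1

-1


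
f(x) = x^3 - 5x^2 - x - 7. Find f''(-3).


First derivative:
f'(x) = 3x^2 - 10x - 1
Second derivative:
f''(x) = 6x - 10
Substitute x = -3:
f''(-3) = 6 * (-3) - 10
= -18 - 10
= -28

-28


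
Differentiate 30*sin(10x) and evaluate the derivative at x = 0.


Apply the chain rule to differentiate 30*sin(10x):
d/dx [30*sin(10x)]
= 30 * cos(10x) * d/dx(10x)
= 30 * 10 * cos(10x)
= 300 * cos(10x)
Evaluate at x = 0:
= 300 * cos(0)
= 300 * 1
= 300

300


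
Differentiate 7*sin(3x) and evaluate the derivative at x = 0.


Apply the chain rule to differentiate 7*sin(3x):
d/dx [7*sin(3x)]
= 7 * cos(3x) * d/dx(3x)
= 7 * 3 * cos(3x)
= 21 * cos(3x)
Evaluate at x = 0:
= 21 * cos(0)
= 21 * 1
= 21

21


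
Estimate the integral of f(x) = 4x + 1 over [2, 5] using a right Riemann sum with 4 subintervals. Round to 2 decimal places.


Right Riemann sum uses right endpoints of each subinterval.
Interval: [2, 5], n = 4
dx = (5 - 2) / 4 = 3/4
Right endpoints: [11/4, 7/2, 17/4, 5]
f values: [12, 15, 18, 21]
Sum = dx * (sum of f values)
= 3/4 * 66
= 99/2 = 49.50

49.50


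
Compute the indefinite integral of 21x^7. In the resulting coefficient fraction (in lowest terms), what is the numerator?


Apply the power rule for integration:
integral of ax^n dx = a/(n+1) * x^(n+1) + C
integral of 21x^7 dx
= 21/8 * x^8 + C
The coefficient in lowest terms is 21/8, and its numerator is 21

21


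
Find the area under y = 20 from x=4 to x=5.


The area under a constant function y = 20 is a rectangle.
Width = 5 - 4 = 1
Height = 20
Area = width * height
= 1 * 20
= 20

20


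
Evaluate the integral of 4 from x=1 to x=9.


The integral of a constant k over [a, b] equals k * (b - a).
integral from 1 to 9 of 4 dx
= 4 * (9 - 1)
= 4 * 8
= 32

32


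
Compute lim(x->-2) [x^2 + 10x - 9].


Since polynomials are continuous, we use direct substitution.
lim(x->-2) of x^2 + 10x - 9
= 1 * (-2)^2 + 10 * (-2) - 9
= 4 - 20 - 9
= -25

-25


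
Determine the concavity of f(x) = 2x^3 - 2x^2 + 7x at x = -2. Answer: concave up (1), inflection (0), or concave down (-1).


Concavity is determined by the sign of f''(x).
f(x) = 2x^3 - 2x^2 + 7x
f'(x) = 6x^2 - 4x + 7
f''(x) = 12x - 4
f''(-2) = 12 * (-2) - 4
= -24 - 4
= -28
Since f''(-2) < 0, the function is concave down (-1)

-1


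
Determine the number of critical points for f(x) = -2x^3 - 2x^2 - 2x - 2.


Find where f'(x) = 0:
f(x) = -2x^3 - 2x^2 - 2x - 2
f'(x) = -6x^2 - 4x - 2
This is a quadratic in x. Use the discriminant to count real roots.
Discriminant = (-4)^2 - 4 * (-6) * (-2)
= 16 - 48
= -32
Since discriminant < 0, f'(x) = 0 has no real solutions.
Number of critical points: 0

0


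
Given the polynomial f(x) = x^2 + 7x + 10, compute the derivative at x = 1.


Differentiate term by term using power and sum rules:
f(x) = x^2 + 7x + 10
f'(x) = 2x + 7
Substitute x = 1:
f'(1) = 2 * 1 + 7
= 2 + 7
= 9

9


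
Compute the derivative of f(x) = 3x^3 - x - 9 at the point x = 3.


Differentiate f(x) = 3x^3 - x - 9 term by term:
f'(x) = 9x^2 - 1
Substitute x = 3:
f'(3) = 9 * 3^2 + 0 * 3 - 1
= 81 + 0 - 1
= 80

80


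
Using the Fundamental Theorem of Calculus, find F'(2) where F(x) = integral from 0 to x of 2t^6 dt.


By the Fundamental Theorem of Calculus (Part 1):
If F(x) = integral from 0 to x of f(t) dt, then F'(x) = f(x)
Here f(t) = 2t^6
So F'(x) = 2x^6
Evaluate at x = 2:
F'(2) = 2 * 2^6
= 2 * 64
= 128

128


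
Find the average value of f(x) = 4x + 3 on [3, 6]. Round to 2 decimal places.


Average value = 1/(b-a) * integral from a to b of f(x) dx
First compute the integral of 4x + 3:
F(x) = 2x^2 + 3x
F(6) = 2 * 36 + 3 * 6 = 90
F(3) = 2 * 9 + 3 * 3 = 27
Integral = 90 - 27 = 63
Average = 63 / (6 - 3) = 63 / 3
= 21 = 21.00

21.00


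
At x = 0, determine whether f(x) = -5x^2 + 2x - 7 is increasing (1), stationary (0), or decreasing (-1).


Compute f'(x) to determine behavior:
f'(x) = -10x + 2
f'(0) = -10 * 0 + 2
= 0 + 2
= 2
Since f'(0) > 0, the function is increasing (1)

1


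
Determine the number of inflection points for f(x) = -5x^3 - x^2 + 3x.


Inflection points occur where f''(x) = 0 and concavity changes.
f(x) = -5x^3 - x^2 + 3x
f'(x) = -15x^2 - 2x + 3
f''(x) = -30x - 2
Set f''(x) = 0:
-30x - 2 = 0
x = 2 / (-30) = -1/15
Since f''(x) is linear (degree 1), it changes sign at this point.
Therefore there is exactly 1 inflection point.

1


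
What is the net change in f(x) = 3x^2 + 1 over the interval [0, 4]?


Net change = f(b) - f(a)
f(x) = 3x^2 + 1
Compute f(4):
f(4) = 3 * 4^2 + 0 * 4 + 1
= 48 + 0 + 1
= 49
Compute f(0):
f(0) = 3 * 0^2 + 0 * 0 + 1
= 0 + 0 + 1
= 1
Net change = 49 - 1 = 48

48


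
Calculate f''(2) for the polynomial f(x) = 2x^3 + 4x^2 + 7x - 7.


First derivative:
f'(x) = 6x^2 + 8x + 7
Second derivative:
f''(x) = 12x + 8
Substitute x = 2:
f''(2) = 12 * 2 + 8
= 24 + 8
= 32

32


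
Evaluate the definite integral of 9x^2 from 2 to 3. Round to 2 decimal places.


Find the antiderivative of 9x^2:
F(x) = 9/3 * x^3
Apply the Fundamental Theorem of Calculus:
F(3) - F(2)
= 9/3 * 3^3 - 9/3 * 2^3
= 9/3 * (27 - 8)
= 9/3 * 19
= 57 = 57.00

57.00


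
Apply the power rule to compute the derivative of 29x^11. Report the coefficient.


We apply the power rule: d/dx [ax^n] = a*n * x^(n-1)
d/dx [29x^11]
= 29 * 11 * x^(11-1)
= 319x^10
The coefficient is 319

319


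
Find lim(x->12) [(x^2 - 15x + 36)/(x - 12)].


Direct substitution gives 0/0, so we factor the numerator.
Factor: (x^2 - 15x + 36) = (x - 12)(x - 3)
Cancel the common factor (x - 12):
(x^2 - 15x + 36)/(x - 12) = (x - 3)
Now substitute x = 12:
= (12) - (3) = 9

9


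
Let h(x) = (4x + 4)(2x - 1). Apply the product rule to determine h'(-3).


Let u(x) = 4x + 4 and v(x) = 2x - 1
u'(x) = 4
v'(x) = 2
Product rule: h'(x) = u'(x)*v(x) + u(x)*v'(x)
= 4 * (2x - 1) + (4x + 4) * 2
At x = -3:
u(-3) = 4 * (-3) + 4 = -8
v(-3) = 2 * (-3) - 1 = -7
h'(-3) = 4 * (-7) + (-8) * 2
= -28 - 16
= -44

-44


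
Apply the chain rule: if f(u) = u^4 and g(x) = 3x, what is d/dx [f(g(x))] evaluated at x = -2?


Using the chain rule: (f(g(x)))' = f'(g(x)) * g'(x)
First, find g(-2):
g(-2) = 3 * (-2) + 0 = -6
Next, f'(u) = 4u^3
And g'(x) = 3
So f'(g(-2)) * g'(-2)
= 4 * (-6)^3 * 3
= 4 * (-216) * 3
= -2592

-2592


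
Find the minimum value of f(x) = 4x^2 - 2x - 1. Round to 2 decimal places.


For a quadratic f(x) = ax^2 + bx + c with a > 0, the minimum is at the vertex.
Vertex x-coordinate: x = -b/(2a)
x = -(-2) / (2 * 4)
x = 2/8 = 1/4
Substitute back to find the minimum value:
f(1/4) = 4 * (1/4)^2 - 2 * (1/4) - 1
= 1/4 - 1/2 - 1
= -5/4 = -1.25

-1.25


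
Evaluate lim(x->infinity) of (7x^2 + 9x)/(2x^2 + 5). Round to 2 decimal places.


For limits at infinity with equal-degree polynomials,
we compare leading coefficients.
Numerator leading term: 7x^2
Denominator leading term: 2x^2
Divide both by x^2:
lim = (7 + 9/x) / (2 + 5/x^2)
As x -> infinity, the 1/x and 1/x^2 terms vanish:
= 7/2 = 3.50

3.50


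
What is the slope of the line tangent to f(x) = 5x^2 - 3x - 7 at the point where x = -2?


The slope of the tangent line equals f'(x) at the point.
f(x) = 5x^2 - 3x - 7
f'(x) = 10x - 3
At x = -2:
f'(-2) = 10 * (-2) - 3
= -20 - 3
= -23

-23


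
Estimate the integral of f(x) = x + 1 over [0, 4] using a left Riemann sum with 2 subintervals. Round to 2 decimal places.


Left Riemann sum uses left endpoints of each subinterval.
Interval: [0, 4], n = 2
dx = (4 - 0) / 2 = 2
Left endpoints: [0, 2]
f values: [1, 3]
Sum = dx * (sum of f values)
= 2 * 4
= 8 = 8.00

8.00


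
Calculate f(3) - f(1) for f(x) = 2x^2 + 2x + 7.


Net change = f(b) - f(a)
f(x) = 2x^2 + 2x + 7
Compute f(3):
f(3) = 2 * 3^2 + 2 * 3 + 7
= 18 + 6 + 7
= 31
Compute f(1):
f(1) = 2 * 1^2 + 2 * 1 + 7
= 2 + 2 + 7
= 11
Net change = 31 - 11 = 20

20


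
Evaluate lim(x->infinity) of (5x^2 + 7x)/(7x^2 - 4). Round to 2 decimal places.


For limits at infinity with equal-degree polynomials,
we compare leading coefficients.
Numerator leading term: 5x^2
Denominator leading term: 7x^2
Divide both by x^2:
lim = (5 + 7/x) / (7 - 4/x^2)
As x -> infinity, the 1/x and 1/x^2 terms vanish:
= 5/7 ≈ 0.71

0.71


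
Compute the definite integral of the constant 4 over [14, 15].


The integral of a constant k over [a, b] equals k * (b - a).
integral from 14 to 15 of 4 dx
= 4 * (15 - 14)
= 4 * 1
= 4

4


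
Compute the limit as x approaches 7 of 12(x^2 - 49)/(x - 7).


Direct substitution gives 0/0, so we factor the numerator.
Factor: 12(x^2 - 49) = 12 * (x - 7)(x + 7)
Cancel the common factor (x - 7):
12(x^2 - 49)/(x - 7) = 12 * (x + 7)
Now substitute x = 7:
= 12 * (7 + 7) = 168

168


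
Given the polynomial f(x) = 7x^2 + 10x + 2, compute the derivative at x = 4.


Differentiate term by term using power and sum rules:
f(x) = 7x^2 + 10x + 2
f'(x) = 14x + 10
Substitute x = 4:
f'(4) = 14 * 4 + 10
= 56 + 10
= 66

66


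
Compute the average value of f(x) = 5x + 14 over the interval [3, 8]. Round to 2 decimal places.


Average value = 1/(b-a) * integral from a to b of f(x) dx
First compute the integral of 5x + 14:
F(x) = (5/2)x^2 + 14x
F(8) = 5/2 * 64 + 14 * 8 = 272
F(3) = 5/2 * 9 + 14 * 3 = 129/2
Integral = 272 - 129/2 = 415/2
Average = (415/2) / (8 - 3) = (415/2) / 5
= 83/2 = 41.50

41.50


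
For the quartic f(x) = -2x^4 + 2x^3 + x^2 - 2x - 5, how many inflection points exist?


Inflection points occur where f''(x) = 0 and concavity changes.
f(x) = -2x^4 + 2x^3 + x^2 - 2x - 5
f'(x) = -8x^3 + 6x^2 + 2x - 2
f''(x) = -24x^2 + 12x + 2
This is a quadratic in x. Use the discriminant to count real roots.
Discriminant = (12)^2 - 4 * (-24) * 2
= 144 - (-192)
= 336
Since discriminant > 0, f''(x) = 0 has 2 distinct real solutions.
A quadratic with two distinct real roots changes sign at each root, so concavity changes at both.
Number of inflection points: 2

2


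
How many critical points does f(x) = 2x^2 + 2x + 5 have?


Find where f'(x) = 0:
f'(x) = 4x + 2
Set f'(x) = 0:
4x + 2 = 0
x = -2 / 4 = -1/2
This is a linear equation in x, so there is exactly one solution.
Number of critical points: 1

1


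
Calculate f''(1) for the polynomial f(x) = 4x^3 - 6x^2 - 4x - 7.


First derivative:
f'(x) = 12x^2 - 12x - 4
Second derivative:
f''(x) = 24x - 12
Substitute x = 1:
f''(1) = 24 * 1 - 12
= 24 - 12
= 12

12


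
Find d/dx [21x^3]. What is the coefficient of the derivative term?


We apply the power rule: d/dx [ax^n] = a*n * x^(n-1)
d/dx [21x^3]
= 21 * 3 * x^(3-1)
= 63x^2
The coefficient is 63

63


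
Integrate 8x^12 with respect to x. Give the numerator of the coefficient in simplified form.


Apply the power rule for integration:
integral of ax^n dx = a/(n+1) * x^(n+1) + C
integral of 8x^12 dx
= 8/13 * x^13 + C
The coefficient in lowest terms is 8/13, and its numerator is 8

8


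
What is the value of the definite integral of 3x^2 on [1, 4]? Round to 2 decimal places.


Find the antiderivative of 3x^2:
F(x) = 3/3 * x^3
Apply the Fundamental Theorem of Calculus:
F(4) - F(1)
= 3/3 * 4^3 - 3/3 * 1^3
= 3/3 * (64 - 1)
= 3/3 * 63
= 63 = 63.00

63.00


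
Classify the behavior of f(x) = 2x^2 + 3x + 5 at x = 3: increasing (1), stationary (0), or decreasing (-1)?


Compute f'(x) to determine behavior:
f'(x) = 4x + 3
f'(3) = 4 * 3 + 3
= 12 + 3
= 15
Since f'(3) > 0, the function is increasing (1)

1


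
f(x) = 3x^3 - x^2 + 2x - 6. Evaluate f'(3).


Differentiate f(x) = 3x^3 - x^2 + 2x - 6 term by term:
f'(x) = 9x^2 - 2x + 2
Substitute x = 3:
f'(3) = 9 * 3^2 - 2 * 3 + 2
= 81 - 6 + 2
= 77

77


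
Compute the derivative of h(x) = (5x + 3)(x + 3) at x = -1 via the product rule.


Let u(x) = 5x + 3 and v(x) = x + 3
u'(x) = 5
v'(x) = 1
Product rule: h'(x) = u'(x)*v(x) + u(x)*v'(x)
= 5 * (x + 3) + (5x + 3) * 1
At x = -1:
u(-1) = 5 * (-1) + 3 = -2
v(-1) = 1 * (-1) + 3 = 2
h'(-1) = 5 * 2 + (-2) * 1
= 10 - 2
= 8

8


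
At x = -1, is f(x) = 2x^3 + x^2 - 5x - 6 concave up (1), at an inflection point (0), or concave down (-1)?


Concavity is determined by the sign of f''(x).
f(x) = 2x^3 + x^2 - 5x - 6
f'(x) = 6x^2 + 2x - 5
f''(x) = 12x + 2
f''(-1) = 12 * (-1) + 2
= -12 + 2
= -10
Since f''(-1) < 0, the function is concave down (-1)

-1


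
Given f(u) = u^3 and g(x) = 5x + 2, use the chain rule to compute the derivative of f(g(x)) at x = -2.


Using the chain rule: (f(g(x)))' = f'(g(x)) * g'(x)
First, find g(-2):
g(-2) = 5 * (-2) + 2 = -8
Next, f'(u) = 3u^2
And g'(x) = 5
So f'(g(-2)) * g'(-2)
= 3 * (-8)^2 * 5
= 3 * 64 * 5
= 960

960


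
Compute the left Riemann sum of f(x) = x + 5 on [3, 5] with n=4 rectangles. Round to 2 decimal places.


Left Riemann sum uses left endpoints of each subinterval.
Interval: [3, 5], n = 4
dx = (5 - 3) / 4 = 1/2
Left endpoints: [3, 7/2, 4, 9/2]
f values: [8, 17/2, 9, 19/2]
Sum = dx * (sum of f values)
= 1/2 * 35
= 35/2 = 17.50

17.50


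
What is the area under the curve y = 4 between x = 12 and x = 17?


The area under a constant function y = 4 is a rectangle.
Width = 17 - 12 = 5
Height = 4
Area = width * height
= 5 * 4
= 20

20


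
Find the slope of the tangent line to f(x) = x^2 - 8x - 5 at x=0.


The slope of the tangent line equals f'(x) at the point.
f(x) = x^2 - 8x - 5
f'(x) = 2x - 8
At x = 0:
f'(0) = 2 * 0 - 8
= 0 - 8
= -8

-8


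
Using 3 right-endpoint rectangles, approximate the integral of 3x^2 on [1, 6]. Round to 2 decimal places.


Right Riemann sum uses right endpoints of each subinterval.
Interval: [1, 6], n = 3
dx = (6 - 1) / 3 = 5/3
Right endpoints: [8/3, 13/3, 6]
f values: [64/3, 169/3, 108]
Sum = dx * (sum of f values)
= 5/3 * 557/3
= 2785/9 ≈ 309.44

309.44


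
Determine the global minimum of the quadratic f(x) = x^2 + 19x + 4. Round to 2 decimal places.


For a quadratic f(x) = ax^2 + bx + c with a > 0, the minimum is at the vertex.
Vertex x-coordinate: x = -b/(2a)
x = -(19) / (2 * 1)
x = -19/2
Substitute back to find the minimum value:
f(-19/2) = 1 * (-19/2)^2 + 19 * (-19/2) + 4
= 361/4 - 361/2 + 4
= -345/4 = -86.25

-86.25


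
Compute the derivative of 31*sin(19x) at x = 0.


Apply the chain rule to differentiate 31*sin(19x):
d/dx [31*sin(19x)]
= 31 * cos(19x) * d/dx(19x)
= 31 * 19 * cos(19x)
= 589 * cos(19x)
Evaluate at x = 0:
= 589 * cos(0)
= 589 * 1
= 589

589


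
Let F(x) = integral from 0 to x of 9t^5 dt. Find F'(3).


By the Fundamental Theorem of Calculus (Part 1):
If F(x) = integral from 0 to x of f(t) dt, then F'(x) = f(x)
Here f(t) = 9t^5
So F'(x) = 9x^5
Evaluate at x = 3:
F'(3) = 9 * 3^5
= 9 * 243
= 2187

2187


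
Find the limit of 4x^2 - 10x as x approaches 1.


Since polynomials are continuous, we use direct substitution.
lim(x->1) of 4x^2 - 10x
= 4 * 1^2 - 10 * 1 + 0
= 4 - 10 + 0
= -6

-6


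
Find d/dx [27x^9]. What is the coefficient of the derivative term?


We apply the power rule: d/dx [ax^n] = a*n * x^(n-1)
d/dx [27x^9]
= 27 * 9 * x^(9-1)
= 243x^8
The coefficient is 243

243


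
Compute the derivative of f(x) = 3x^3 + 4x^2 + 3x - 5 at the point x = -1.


Differentiate f(x) = 3x^3 + 4x^2 + 3x - 5 term by term:
f'(x) = 9x^2 + 8x + 3
Substitute x = -1:
f'(-1) = 9 * (-1)^2 + 8 * (-1) + 3
= 9 - 8 + 3
= 4

4


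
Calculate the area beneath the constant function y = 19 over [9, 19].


The area under a constant function y = 19 is a rectangle.
Width = 19 - 9 = 10
Height = 19
Area = width * height
= 10 * 19
= 190

190


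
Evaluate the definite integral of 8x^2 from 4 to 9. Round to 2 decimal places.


Find the antiderivative of 8x^2:
F(x) = 8/3 * x^3
Apply the Fundamental Theorem of Calculus:
F(9) - F(4)
= 8/3 * 9^3 - 8/3 * 4^3
= 8/3 * (729 - 64)
= 8/3 * 665
= 5320/3 ≈ 1773.33

1773.33


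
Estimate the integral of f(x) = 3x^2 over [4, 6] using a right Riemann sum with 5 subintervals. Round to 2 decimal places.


Right Riemann sum uses right endpoints of each subinterval.
Interval: [4, 6], n = 5
dx = (6 - 4) / 5 = 2/5
Right endpoints: [22/5, 24/5, 26/5, 28/5, 6]
f values: [1452/25, 1728/25, 2028/25, 2352/25, 108]
Sum = dx * (sum of f values)
= 2/5 * 2052/5
= 4104/25 = 164.16

164.16


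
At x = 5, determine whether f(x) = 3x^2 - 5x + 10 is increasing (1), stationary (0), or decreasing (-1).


Compute f'(x) to determine behavior:
f'(x) = 6x - 5
f'(5) = 6 * 5 - 5
= 30 - 5
= 25
Since f'(5) > 0, the function is increasing (1)

1


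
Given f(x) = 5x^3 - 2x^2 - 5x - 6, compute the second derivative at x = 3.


First derivative:
f'(x) = 15x^2 - 4x - 5
Second derivative:
f''(x) = 30x - 4
Substitute x = 3:
f''(3) = 30 * 3 - 4
= 90 - 4
= 86

86


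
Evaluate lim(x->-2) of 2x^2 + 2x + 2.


Since polynomials are continuous, we use direct substitution.
lim(x->-2) of 2x^2 + 2x + 2
= 2 * (-2)^2 + 2 * (-2) + 2
= 8 - 4 + 2
= 6

6


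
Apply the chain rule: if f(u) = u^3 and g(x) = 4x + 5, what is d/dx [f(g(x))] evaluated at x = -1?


Using the chain rule: (f(g(x)))' = f'(g(x)) * g'(x)
First, find g(-1):
g(-1) = 4 * (-1) + 5 = 1
Next, f'(u) = 3u^2
And g'(x) = 4
So f'(g(-1)) * g'(-1)
= 3 * 1^2 * 4
= 3 * 1 * 4
= 12

12


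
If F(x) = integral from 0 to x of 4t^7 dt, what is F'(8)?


By the Fundamental Theorem of Calculus (Part 1):
If F(x) = integral from 0 to x of f(t) dt, then F'(x) = f(x)
Here f(t) = 4t^7
So F'(x) = 4x^7
Evaluate at x = 8:
F'(8) = 4 * 8^7
= 4 * 2097152
= 8388608

8388608


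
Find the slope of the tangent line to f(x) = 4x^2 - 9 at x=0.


The slope of the tangent line equals f'(x) at the point.
f(x) = 4x^2 - 9
f'(x) = 8x
At x = 0:
f'(0) = 8 * 0 + 0
= 0 + 0
= 0

0


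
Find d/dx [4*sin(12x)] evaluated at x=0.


Apply the chain rule to differentiate 4*sin(12x):
d/dx [4*sin(12x)]
= 4 * cos(12x) * d/dx(12x)
= 4 * 12 * cos(12x)
= 48 * cos(12x)
Evaluate at x = 0:
= 48 * cos(0)
= 48 * 1
= 48

48


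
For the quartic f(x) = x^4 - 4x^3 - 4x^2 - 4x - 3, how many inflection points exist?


Inflection points occur where f''(x) = 0 and concavity changes.
f(x) = x^4 - 4x^3 - 4x^2 - 4x - 3
f'(x) = 4x^3 - 12x^2 - 8x - 4
f''(x) = 12x^2 - 24x - 8
This is a quadratic in x. Use the discriminant to count real roots.
Discriminant = (-24)^2 - 4 * 12 * (-8)
= 576 - (-384)
= 960
Since discriminant > 0, f''(x) = 0 has 2 distinct real solutions.
A quadratic with two distinct real roots changes sign at each root, so concavity changes at both.
Number of inflection points: 2

2


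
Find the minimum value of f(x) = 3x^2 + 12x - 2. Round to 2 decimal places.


For a quadratic f(x) = ax^2 + bx + c with a > 0, the minimum is at the vertex.
Vertex x-coordinate: x = -b/(2a)
x = -(12) / (2 * 3)
x = -12/6 = -2
Substitute back to find the minimum value:
f(-2) = 3 * (-2)^2 + 12 * (-2) - 2
= 12 - 24 - 2
= -14 = -14.00

-14.00


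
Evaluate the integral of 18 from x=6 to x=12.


The integral of a constant k over [a, b] equals k * (b - a).
integral from 6 to 12 of 18 dx
= 18 * (12 - 6)
= 18 * 6
= 108

108


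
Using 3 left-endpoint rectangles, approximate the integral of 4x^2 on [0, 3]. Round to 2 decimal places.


Left Riemann sum uses left endpoints of each subinterval.
Interval: [0, 3], n = 3
dx = (3 - 0) / 3 = 1
Left endpoints: [0, 1, 2]
f values: [0, 4, 16]
Sum = dx * (sum of f values)
= 1 * 20
= 20 = 20.00

20.00


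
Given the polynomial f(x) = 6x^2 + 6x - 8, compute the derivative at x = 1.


Differentiate term by term using power and sum rules:
f(x) = 6x^2 + 6x - 8
f'(x) = 12x + 6
Substitute x = 1:
f'(1) = 12 * 1 + 6
= 12 + 6
= 18

18


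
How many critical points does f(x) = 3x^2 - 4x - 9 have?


Find where f'(x) = 0:
f'(x) = 6x - 4
Set f'(x) = 0:
6x - 4 = 0
x = 4 / 6 = 2/3
This is a linear equation in x, so there is exactly one solution.
Number of critical points: 1

1


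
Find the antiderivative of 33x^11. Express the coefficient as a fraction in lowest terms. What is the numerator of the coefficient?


Apply the power rule for integration:
integral of ax^n dx = a/(n+1) * x^(n+1) + C
integral of 33x^11 dx
= 33/12 * x^12 + C
= 11/4 * x^12 + C
The coefficient in lowest terms is 11/4, and its numerator is 11

11


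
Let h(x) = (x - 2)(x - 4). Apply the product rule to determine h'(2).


Let u(x) = x - 2 and v(x) = x - 4
u'(x) = 1
v'(x) = 1
Product rule: h'(x) = u'(x)*v(x) + u(x)*v'(x)
= 1 * (x - 4) + (x - 2) * 1
At x = 2:
u(2) = 1 * 2 - 2 = 0
v(2) = 1 * 2 - 4 = -2
h'(2) = 1 * (-2) + 0 * 1
= -2 + 0
= -2

-2


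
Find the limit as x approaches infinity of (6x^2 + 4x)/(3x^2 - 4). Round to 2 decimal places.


For limits at infinity with equal-degree polynomials,
we compare leading coefficients.
Numerator leading term: 6x^2
Denominator leading term: 3x^2
Divide both by x^2:
lim = (6 + 4/x) / (3 - 4/x^2)
As x -> infinity, the 1/x and 1/x^2 terms vanish:
= 6/3 = 2 = 2.00

2.00


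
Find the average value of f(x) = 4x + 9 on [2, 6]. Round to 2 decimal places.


Average value = 1/(b-a) * integral from a to b of f(x) dx
First compute the integral of 4x + 9:
F(x) = 2x^2 + 9x
F(6) = 2 * 36 + 9 * 6 = 126
F(2) = 2 * 4 + 9 * 2 = 26
Integral = 126 - 26 = 100
Average = 100 / (6 - 2) = 100 / 4
= 25 = 25.00

25.00


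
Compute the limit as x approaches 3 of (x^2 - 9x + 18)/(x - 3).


Direct substitution gives 0/0, so we factor the numerator.
Factor: (x^2 - 9x + 18) = (x - 3)(x - 6)
Cancel the common factor (x - 3):
(x^2 - 9x + 18)/(x - 3) = (x - 6)
Now substitute x = 3:
= (3) - (6) = -3

-3


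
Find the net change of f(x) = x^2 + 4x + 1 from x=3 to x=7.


Net change = f(b) - f(a)
f(x) = x^2 + 4x + 1
Compute f(7):
f(7) = 1 * 7^2 + 4 * 7 + 1
= 49 + 28 + 1
= 78
Compute f(3):
f(3) = 1 * 3^2 + 4 * 3 + 1
= 9 + 12 + 1
= 22
Net change = 78 - 22 = 56

56


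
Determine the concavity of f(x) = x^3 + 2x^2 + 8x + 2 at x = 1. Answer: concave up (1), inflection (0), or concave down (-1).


Concavity is determined by the sign of f''(x).
f(x) = x^3 + 2x^2 + 8x + 2
f'(x) = 3x^2 + 4x + 8
f''(x) = 6x + 4
f''(1) = 6 * 1 + 4
= 6 + 4
= 10
Since f''(1) > 0, the function is concave up (1)

1


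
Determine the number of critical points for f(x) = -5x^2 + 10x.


Find where f'(x) = 0:
f'(x) = -10x + 10
Set f'(x) = 0:
-10x + 10 = 0
x = -10 / (-10) = 1
This is a linear equation in x, so there is exactly one solution.
Number of critical points: 1

1


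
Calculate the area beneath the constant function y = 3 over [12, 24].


The area under a constant function y = 3 is a rectangle.
Width = 24 - 12 = 12
Height = 3
Area = width * height
= 12 * 3
= 36

36


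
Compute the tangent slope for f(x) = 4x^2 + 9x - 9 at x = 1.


The slope of the tangent line equals f'(x) at the point.
f(x) = 4x^2 + 9x - 9
f'(x) = 8x + 9
At x = 1:
f'(1) = 8 * 1 + 9
= 8 + 9
= 17

17


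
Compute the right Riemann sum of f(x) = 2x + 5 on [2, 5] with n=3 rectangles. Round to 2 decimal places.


Right Riemann sum uses right endpoints of each subinterval.
Interval: [2, 5], n = 3
dx = (5 - 2) / 3 = 1
Right endpoints: [3, 4, 5]
f values: [11, 13, 15]
Sum = dx * (sum of f values)
= 1 * 39
= 39 = 39.00

39.00


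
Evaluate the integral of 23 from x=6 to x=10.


The integral of a constant k over [a, b] equals k * (b - a).
integral from 6 to 10 of 23 dx
= 23 * (10 - 6)
= 23 * 4
= 92

92


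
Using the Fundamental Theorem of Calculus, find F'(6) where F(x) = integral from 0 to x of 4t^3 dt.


By the Fundamental Theorem of Calculus (Part 1):
If F(x) = integral from 0 to x of f(t) dt, then F'(x) = f(x)
Here f(t) = 4t^3
So F'(x) = 4x^3
Evaluate at x = 6:
F'(6) = 4 * 6^3
= 4 * 216
= 864

864


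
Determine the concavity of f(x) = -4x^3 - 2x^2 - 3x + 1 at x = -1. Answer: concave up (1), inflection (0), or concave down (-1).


Concavity is determined by the sign of f''(x).
f(x) = -4x^3 - 2x^2 - 3x + 1
f'(x) = -12x^2 - 4x - 3
f''(x) = -24x - 4
f''(-1) = -24 * (-1) - 4
= 24 - 4
= 20
Since f''(-1) > 0, the function is concave up (1)

1


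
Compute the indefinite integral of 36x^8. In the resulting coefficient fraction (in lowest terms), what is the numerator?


Apply the power rule for integration:
integral of ax^n dx = a/(n+1) * x^(n+1) + C
integral of 36x^8 dx
= 36/9 * x^9 + C
= 4 * x^9 + C
The coefficient in lowest terms is 4 = 4/1, so its numerator is 4

4


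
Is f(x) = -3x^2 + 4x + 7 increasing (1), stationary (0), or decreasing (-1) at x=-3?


Compute f'(x) to determine behavior:
f'(x) = -6x + 4
f'(-3) = -6 * (-3) + 4
= 18 + 4
= 22
Since f'(-3) > 0, the function is increasing (1)

1


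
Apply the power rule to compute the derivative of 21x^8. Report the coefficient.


We apply the power rule: d/dx [ax^n] = a*n * x^(n-1)
d/dx [21x^8]
= 21 * 8 * x^(8-1)
= 168x^7
The coefficient is 168

168


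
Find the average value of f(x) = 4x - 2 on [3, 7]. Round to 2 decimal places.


Average value = 1/(b-a) * integral from a to b of f(x) dx
First compute the integral of 4x - 2:
F(x) = 2x^2 - 2x
F(7) = 2 * 49 - 2 * 7 = 84
F(3) = 2 * 9 - 2 * 3 = 12
Integral = 84 - 12 = 72
Average = 72 / (7 - 3) = 72 / 4
= 18 = 18.00

18.00


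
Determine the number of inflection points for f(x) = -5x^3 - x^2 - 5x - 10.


Inflection points occur where f''(x) = 0 and concavity changes.
f(x) = -5x^3 - x^2 - 5x - 10
f'(x) = -15x^2 - 2x - 5
f''(x) = -30x - 2
Set f''(x) = 0:
-30x - 2 = 0
x = 2 / (-30) = -1/15
Since f''(x) is linear (degree 1), it changes sign at this point.
Therefore there is exactly 1 inflection point.

1


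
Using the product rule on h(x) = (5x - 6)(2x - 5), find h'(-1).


Let u(x) = 5x - 6 and v(x) = 2x - 5
u'(x) = 5
v'(x) = 2
Product rule: h'(x) = u'(x)*v(x) + u(x)*v'(x)
= 5 * (2x - 5) + (5x - 6) * 2
At x = -1:
u(-1) = 5 * (-1) - 6 = -11
v(-1) = 2 * (-1) - 5 = -7
h'(-1) = 5 * (-7) + (-11) * 2
= -35 - 22
= -57

-57


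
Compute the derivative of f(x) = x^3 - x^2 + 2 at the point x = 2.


Differentiate f(x) = x^3 - x^2 + 2 term by term:
f'(x) = 3x^2 - 2x
Substitute x = 2:
f'(2) = 3 * 2^2 - 2 * 2 + 0
= 12 - 4 + 0
= 8

8


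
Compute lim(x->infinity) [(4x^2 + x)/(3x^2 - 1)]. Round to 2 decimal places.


For limits at infinity with equal-degree polynomials,
we compare leading coefficients.
Numerator leading term: 4x^2
Denominator leading term: 3x^2
Divide both by x^2:
lim = (4 + 1/x) / (3 - 1/x^2)
As x -> infinity, the 1/x and 1/x^2 terms vanish:
= 4/3 ≈ 1.33

1.33


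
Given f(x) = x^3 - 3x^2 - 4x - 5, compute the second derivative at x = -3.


First derivative:
f'(x) = 3x^2 - 6x - 4
Second derivative:
f''(x) = 6x - 6
Substitute x = -3:
f''(-3) = 6 * (-3) - 6
= -18 - 6
= -24

-24
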